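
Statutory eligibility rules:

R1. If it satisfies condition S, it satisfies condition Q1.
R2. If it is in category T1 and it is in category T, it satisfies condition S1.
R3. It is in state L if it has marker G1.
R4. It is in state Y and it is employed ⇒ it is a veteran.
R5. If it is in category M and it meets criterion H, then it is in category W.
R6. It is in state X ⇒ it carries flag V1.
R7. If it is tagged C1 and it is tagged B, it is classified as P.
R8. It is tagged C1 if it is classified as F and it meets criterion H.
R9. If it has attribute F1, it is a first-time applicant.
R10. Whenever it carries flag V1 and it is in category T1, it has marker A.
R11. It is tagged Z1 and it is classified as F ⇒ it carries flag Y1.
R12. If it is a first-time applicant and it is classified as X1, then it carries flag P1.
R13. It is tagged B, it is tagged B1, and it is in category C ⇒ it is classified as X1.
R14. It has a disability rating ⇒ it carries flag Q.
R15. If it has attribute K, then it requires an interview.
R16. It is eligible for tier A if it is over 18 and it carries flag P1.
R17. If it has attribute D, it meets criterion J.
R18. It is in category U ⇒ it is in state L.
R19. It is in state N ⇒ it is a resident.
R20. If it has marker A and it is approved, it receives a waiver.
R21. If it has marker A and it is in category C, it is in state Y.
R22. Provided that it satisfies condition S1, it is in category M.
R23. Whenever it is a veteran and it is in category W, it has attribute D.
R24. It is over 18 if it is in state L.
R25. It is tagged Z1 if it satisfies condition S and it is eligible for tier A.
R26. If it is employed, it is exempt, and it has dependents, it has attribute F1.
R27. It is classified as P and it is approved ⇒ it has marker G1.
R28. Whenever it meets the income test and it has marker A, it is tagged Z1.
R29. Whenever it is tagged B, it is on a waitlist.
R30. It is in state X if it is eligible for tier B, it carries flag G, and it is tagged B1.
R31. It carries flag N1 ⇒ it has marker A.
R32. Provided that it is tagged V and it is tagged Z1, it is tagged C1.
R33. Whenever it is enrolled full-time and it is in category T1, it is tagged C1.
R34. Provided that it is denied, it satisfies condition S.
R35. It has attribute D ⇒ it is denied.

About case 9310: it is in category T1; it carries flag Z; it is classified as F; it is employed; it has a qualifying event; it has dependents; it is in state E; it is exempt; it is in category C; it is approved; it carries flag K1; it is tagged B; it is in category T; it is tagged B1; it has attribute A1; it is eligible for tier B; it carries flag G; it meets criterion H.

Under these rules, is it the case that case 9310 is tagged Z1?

Yes

By R2 (it is in category T1, it is in category T): it satisfies condition S1.
By R8 (it is classified as F, it meets criterion H): it is tagged C1.
By R13 (it is tagged B, it is tagged B1, it is in category C): it is classified as X1.
By R22 (it satisfies condition S1): it is in category M.
By R26 (it is employed, it is exempt, it has dependents): it has attribute F1.
By R30 (it is eligible for tier B, it carries flag G, it is tagged B1): it is in state X.
By R5 (it is in category M, it meets criterion H): it is in category W.
By R6 (it is in state X): it carries flag V1.
By R7 (it is tagged C1, it is tagged B): it is classified as P.
By R9 (it has attribute F1): it is a first-time applicant.
By R10 (it carries flag V1, it is in category T1): it has marker A.
By R12 (it is a first-time applicant, it is classified as X1): it carries flag P1.
By R21 (it has marker A, it is in category C): it is in state Y.
By R27 (it is classified as P, it is approved): it has marker G1.
By R3 (it has marker G1): it is in state L.
By R4 (it is in state Y, it is employed): it is a veteran.
By R23 (it is a veteran, it is in category W): it has attribute D.
By R24 (it is in state L): it is over 18.
By R35 (it has attribute D): it is denied.
By R16 (it is over 18, it carries flag P1): it is eligible for tier A.
By R34 (it is denied): it satisfies condition S.
By R25 (it satisfies condition S, it is eligible for tier A): it is tagged Z1.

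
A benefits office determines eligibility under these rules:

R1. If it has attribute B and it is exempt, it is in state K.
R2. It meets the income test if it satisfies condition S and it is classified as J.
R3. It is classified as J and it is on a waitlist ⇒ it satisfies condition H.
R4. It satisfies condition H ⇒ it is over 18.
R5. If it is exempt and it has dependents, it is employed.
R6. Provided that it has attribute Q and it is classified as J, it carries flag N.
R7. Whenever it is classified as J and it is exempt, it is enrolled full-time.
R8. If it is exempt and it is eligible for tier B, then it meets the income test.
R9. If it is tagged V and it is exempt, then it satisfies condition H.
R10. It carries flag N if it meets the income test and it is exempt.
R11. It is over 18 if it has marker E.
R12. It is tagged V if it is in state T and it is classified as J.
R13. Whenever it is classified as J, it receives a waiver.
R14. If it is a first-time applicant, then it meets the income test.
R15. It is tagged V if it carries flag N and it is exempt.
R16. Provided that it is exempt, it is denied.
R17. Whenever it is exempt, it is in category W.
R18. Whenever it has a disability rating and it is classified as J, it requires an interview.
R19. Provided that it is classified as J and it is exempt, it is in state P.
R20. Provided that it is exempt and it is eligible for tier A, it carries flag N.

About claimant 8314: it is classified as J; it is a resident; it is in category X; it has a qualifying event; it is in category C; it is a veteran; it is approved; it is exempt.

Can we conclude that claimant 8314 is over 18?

No

Forward chaining from the given facts derives: is enrolled full-time, receives a waiver, is denied, is in category W, is in state P.
Rules concluding "it is over 18": R4 needs "it satisfies condition H"; R11 needs "it has marker E" — none of these are established.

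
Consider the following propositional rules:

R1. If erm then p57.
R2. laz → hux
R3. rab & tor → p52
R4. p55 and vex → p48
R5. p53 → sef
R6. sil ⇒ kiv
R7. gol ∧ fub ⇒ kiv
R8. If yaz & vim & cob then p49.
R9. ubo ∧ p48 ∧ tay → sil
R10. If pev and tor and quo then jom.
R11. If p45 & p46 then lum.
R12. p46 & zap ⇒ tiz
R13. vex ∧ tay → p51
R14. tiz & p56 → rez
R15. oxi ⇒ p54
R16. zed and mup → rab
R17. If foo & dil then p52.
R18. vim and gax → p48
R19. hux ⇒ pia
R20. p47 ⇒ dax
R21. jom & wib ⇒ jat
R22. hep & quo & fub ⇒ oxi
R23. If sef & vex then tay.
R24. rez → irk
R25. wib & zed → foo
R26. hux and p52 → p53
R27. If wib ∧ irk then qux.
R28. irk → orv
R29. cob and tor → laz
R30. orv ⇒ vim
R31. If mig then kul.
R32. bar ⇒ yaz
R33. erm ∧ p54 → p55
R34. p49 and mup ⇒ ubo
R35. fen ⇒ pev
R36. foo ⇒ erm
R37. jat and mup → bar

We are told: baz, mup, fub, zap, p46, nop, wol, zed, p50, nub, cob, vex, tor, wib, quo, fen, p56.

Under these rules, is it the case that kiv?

No

Forward chaining from the given facts derives: tiz, rez, rab, irk, foo, qux, orv, laz, vim, pev, erm, p57, hux, p52, jom, pia, jat, p53, bar, sef, tay, yaz, p49, p51, ubo.
Rules concluding kiv: R6 needs sil; R7 needs gol — none of these are established.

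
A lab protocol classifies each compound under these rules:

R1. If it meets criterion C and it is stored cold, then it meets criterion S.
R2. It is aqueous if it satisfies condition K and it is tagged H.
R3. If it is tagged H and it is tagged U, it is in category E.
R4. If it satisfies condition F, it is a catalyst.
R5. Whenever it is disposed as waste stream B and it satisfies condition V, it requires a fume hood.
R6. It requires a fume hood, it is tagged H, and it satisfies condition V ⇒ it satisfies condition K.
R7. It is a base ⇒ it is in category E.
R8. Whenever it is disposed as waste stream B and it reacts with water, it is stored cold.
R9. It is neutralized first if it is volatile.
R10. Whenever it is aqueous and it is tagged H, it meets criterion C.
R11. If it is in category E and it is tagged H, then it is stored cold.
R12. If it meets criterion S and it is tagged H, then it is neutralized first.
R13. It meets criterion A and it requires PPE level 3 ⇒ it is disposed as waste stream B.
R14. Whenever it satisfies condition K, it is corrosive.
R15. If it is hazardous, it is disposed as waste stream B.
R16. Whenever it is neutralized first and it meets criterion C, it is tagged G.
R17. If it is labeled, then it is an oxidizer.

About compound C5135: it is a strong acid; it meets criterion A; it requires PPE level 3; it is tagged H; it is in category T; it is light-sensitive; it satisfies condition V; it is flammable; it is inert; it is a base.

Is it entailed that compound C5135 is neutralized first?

By R7 (it is a base): it is in category E.
By R11 (it is in category E, it is tagged H): it is stored cold.
By R13 (it meets criterion A, it requires PPE level 3): it is disposed as waste stream B.
By R5 (it is disposed as waste stream B, it satisfies condition V): it requires a fume hood.
By R6 (it requires a fume hood, it is tagged H, it satisfies condition V): it satisfies condition K.
By R2 (it satisfies condition K, it is tagged H): it is aqueous.
By R10 (it is aqueous, it is tagged H): it meets criterion C.
By R1 (it meets criterion C, it is stored cold): it meets criterion S.
By R12 (it meets criterion S, it is tagged H): it is neutralized first.

Yes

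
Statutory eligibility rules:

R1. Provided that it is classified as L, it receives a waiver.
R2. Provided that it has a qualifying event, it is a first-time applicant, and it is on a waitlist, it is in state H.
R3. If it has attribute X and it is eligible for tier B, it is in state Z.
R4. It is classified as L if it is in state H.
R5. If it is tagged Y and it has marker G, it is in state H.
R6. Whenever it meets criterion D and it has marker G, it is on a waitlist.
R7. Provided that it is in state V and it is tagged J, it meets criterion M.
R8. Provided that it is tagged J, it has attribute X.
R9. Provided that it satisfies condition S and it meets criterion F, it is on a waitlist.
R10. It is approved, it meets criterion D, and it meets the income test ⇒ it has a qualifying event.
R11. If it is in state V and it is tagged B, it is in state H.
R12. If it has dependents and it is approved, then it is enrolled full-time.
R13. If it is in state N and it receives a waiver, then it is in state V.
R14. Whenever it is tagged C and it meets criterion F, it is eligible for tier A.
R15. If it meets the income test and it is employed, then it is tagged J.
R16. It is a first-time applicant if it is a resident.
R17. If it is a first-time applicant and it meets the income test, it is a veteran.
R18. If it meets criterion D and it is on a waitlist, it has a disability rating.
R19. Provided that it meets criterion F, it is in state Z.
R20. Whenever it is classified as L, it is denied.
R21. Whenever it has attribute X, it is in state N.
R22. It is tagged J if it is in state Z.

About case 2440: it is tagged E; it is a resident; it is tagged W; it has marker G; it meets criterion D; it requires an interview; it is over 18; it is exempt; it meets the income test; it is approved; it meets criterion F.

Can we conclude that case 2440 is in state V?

Yes

By R6 (it meets criterion D, it has marker G): it is on a waitlist.
By R10 (it is approved, it meets criterion D, it meets the income test): it has a qualifying event.
By R16 (it is a resident): it is a first-time applicant.
By R19 (it meets criterion F): it is in state Z.
By R22 (it is in state Z): it is tagged J.
By R2 (it has a qualifying event, it is a first-time applicant, it is on a waitlist): it is in state H.
By R4 (it is in state H): it is classified as L.
By R8 (it is tagged J): it has attribute X.
By R21 (it has attribute X): it is in state N.
By R1 (it is classified as L): it receives a waiver.
By R13 (it is in state N, it receives a waiver): it is in state V.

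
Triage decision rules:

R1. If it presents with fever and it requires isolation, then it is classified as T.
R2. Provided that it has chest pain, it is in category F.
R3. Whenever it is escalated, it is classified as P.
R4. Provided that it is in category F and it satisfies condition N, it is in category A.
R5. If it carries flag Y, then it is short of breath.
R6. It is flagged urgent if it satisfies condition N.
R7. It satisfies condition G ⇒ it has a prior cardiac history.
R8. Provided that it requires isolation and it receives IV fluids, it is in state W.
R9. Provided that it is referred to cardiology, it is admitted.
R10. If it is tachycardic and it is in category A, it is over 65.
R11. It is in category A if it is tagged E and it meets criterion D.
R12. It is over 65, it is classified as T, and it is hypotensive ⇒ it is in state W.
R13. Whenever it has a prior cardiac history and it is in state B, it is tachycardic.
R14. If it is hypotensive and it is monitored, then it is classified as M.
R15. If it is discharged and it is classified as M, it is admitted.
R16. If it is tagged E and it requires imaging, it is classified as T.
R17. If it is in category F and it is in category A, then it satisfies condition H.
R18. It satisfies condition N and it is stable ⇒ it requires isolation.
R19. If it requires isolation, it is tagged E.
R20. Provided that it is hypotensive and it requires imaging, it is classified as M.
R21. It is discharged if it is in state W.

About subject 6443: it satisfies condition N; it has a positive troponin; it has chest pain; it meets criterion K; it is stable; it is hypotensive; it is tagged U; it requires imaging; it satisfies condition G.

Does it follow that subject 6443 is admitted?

No

Forward chaining from the given facts derives: is in category F, is in category A, is flagged urgent, has a prior cardiac history, satisfies condition H, requires isolation, is tagged E, is classified as M, is classified as T.
Rules concluding "it is admitted": R9 needs "it is referred to cardiology"; R15 needs "it is discharged" — none of these are established.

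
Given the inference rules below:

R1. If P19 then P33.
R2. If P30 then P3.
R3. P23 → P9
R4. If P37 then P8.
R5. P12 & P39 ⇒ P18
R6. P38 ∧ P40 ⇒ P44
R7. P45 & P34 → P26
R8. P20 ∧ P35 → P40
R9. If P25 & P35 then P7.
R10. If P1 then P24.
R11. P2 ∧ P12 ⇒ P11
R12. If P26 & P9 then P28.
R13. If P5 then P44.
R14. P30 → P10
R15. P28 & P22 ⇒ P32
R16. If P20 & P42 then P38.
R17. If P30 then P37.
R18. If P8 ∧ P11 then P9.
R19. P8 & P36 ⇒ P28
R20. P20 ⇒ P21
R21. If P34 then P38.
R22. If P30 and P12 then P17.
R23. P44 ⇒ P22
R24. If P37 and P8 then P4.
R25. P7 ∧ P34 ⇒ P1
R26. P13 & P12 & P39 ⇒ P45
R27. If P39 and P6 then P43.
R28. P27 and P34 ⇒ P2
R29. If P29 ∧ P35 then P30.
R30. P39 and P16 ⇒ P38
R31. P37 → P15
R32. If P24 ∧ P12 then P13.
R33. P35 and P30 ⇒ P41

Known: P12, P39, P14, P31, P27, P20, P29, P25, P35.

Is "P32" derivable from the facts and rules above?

Forward chaining from the given facts derives: P18, P40, P7, P21, P30, P41, P3, P10, P37, P17, P15, P8, P4.
The only rule concluding P32 is R15, which needs P28; that is never established.

No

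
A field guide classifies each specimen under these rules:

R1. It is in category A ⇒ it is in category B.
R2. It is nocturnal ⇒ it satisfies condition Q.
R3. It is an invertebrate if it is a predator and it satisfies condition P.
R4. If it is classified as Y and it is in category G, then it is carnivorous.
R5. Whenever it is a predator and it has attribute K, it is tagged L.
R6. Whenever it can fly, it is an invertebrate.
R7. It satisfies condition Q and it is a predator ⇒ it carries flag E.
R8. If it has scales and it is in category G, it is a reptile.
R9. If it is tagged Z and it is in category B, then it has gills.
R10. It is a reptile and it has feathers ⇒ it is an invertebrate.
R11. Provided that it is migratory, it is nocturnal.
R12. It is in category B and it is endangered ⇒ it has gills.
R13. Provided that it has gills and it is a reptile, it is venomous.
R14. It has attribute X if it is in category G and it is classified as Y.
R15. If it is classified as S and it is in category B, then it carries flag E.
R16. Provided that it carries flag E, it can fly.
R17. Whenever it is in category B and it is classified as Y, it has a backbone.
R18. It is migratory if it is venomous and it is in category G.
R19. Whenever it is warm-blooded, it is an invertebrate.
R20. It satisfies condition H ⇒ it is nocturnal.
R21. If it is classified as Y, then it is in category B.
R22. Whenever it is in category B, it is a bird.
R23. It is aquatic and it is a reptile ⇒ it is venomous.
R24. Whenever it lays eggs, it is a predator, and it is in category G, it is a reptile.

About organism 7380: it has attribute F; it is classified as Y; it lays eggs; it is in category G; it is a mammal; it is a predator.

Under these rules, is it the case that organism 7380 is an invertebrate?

Forward chaining from the given facts derives: is carnivorous, has attribute X, is in category B, is a bird, is a reptile, has a backbone.
Rules concluding "it is an invertebrate": R3 needs "it satisfies condition P"; R6 needs "it can fly"; R10 needs "it has feathers"; R19 needs "it is warm-blooded" — none of these are established.

No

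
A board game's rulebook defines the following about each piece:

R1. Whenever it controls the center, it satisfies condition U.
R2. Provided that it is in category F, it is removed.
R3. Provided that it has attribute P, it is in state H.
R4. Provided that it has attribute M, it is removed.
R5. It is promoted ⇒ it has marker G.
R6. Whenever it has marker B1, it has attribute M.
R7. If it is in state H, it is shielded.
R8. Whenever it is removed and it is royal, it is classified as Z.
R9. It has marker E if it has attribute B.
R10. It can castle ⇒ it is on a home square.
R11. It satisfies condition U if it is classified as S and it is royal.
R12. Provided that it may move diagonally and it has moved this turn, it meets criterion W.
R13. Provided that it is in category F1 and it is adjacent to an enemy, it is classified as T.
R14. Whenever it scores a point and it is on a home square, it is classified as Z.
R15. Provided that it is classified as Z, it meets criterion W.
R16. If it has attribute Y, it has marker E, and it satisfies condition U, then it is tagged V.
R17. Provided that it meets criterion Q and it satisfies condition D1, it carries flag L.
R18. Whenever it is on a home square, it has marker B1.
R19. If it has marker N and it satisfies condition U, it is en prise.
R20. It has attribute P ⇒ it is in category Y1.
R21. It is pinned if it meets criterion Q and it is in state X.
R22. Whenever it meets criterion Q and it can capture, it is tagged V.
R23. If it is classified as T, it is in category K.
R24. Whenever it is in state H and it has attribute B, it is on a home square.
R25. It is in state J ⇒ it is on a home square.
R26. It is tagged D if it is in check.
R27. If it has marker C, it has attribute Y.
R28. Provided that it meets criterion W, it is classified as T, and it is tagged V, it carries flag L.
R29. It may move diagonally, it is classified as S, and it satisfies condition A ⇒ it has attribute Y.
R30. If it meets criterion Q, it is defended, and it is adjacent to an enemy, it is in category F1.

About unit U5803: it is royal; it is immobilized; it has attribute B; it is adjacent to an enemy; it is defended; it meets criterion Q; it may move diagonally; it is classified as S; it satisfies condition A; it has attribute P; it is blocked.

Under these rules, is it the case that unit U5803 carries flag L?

By R3 (it has attribute P): it is in state H.
By R9 (it has attribute B): it has marker E.
By R11 (it is classified as S, it is royal): it satisfies condition U.
By R24 (it is in state H, it has attribute B): it is on a home square.
By R29 (it may move diagonally, it is classified as S, it satisfies condition A): it has attribute Y.
By R30 (it meets criterion Q, it is defended, it is adjacent to an enemy): it is in category F1.
By R13 (it is in category F1, it is adjacent to an enemy): it is classified as T.
By R16 (it has attribute Y, it has marker E, it satisfies condition U): it is tagged V.
By R18 (it is on a home square): it has marker B1.
By R6 (it has marker B1): it has attribute M.
By R4 (it has attribute M): it is removed.
By R8 (it is removed, it is royal): it is classified as Z.
By R15 (it is classified as Z): it meets criterion W.
By R28 (it meets criterion W, it is classified as T, it is tagged V): it carries flag L.

Yes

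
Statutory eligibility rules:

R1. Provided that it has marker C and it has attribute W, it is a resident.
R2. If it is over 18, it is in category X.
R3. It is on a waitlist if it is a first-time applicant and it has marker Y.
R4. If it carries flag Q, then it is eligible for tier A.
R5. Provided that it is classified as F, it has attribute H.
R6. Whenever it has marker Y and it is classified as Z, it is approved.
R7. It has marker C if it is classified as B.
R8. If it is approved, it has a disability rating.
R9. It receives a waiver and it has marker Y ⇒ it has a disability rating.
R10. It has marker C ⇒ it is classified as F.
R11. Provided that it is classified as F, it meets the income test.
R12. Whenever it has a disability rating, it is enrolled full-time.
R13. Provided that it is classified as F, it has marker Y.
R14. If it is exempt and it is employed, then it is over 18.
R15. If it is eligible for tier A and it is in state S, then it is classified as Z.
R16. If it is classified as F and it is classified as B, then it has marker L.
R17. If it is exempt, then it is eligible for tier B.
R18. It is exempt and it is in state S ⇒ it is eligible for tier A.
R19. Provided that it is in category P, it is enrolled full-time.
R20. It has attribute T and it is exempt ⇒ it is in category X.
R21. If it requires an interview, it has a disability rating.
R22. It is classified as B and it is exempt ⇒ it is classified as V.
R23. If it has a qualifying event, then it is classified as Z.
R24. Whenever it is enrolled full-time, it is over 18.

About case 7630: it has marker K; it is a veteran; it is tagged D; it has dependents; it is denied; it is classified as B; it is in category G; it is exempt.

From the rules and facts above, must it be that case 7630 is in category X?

Forward chaining from the given facts derives: has marker C, is classified as F, meets the income test, has marker Y, has marker L, is eligible for tier B, is classified as V, has attribute H.
Rules concluding "it is in category X": R2 needs "it is over 18"; R20 needs "it has attribute T" — none of these are established.

No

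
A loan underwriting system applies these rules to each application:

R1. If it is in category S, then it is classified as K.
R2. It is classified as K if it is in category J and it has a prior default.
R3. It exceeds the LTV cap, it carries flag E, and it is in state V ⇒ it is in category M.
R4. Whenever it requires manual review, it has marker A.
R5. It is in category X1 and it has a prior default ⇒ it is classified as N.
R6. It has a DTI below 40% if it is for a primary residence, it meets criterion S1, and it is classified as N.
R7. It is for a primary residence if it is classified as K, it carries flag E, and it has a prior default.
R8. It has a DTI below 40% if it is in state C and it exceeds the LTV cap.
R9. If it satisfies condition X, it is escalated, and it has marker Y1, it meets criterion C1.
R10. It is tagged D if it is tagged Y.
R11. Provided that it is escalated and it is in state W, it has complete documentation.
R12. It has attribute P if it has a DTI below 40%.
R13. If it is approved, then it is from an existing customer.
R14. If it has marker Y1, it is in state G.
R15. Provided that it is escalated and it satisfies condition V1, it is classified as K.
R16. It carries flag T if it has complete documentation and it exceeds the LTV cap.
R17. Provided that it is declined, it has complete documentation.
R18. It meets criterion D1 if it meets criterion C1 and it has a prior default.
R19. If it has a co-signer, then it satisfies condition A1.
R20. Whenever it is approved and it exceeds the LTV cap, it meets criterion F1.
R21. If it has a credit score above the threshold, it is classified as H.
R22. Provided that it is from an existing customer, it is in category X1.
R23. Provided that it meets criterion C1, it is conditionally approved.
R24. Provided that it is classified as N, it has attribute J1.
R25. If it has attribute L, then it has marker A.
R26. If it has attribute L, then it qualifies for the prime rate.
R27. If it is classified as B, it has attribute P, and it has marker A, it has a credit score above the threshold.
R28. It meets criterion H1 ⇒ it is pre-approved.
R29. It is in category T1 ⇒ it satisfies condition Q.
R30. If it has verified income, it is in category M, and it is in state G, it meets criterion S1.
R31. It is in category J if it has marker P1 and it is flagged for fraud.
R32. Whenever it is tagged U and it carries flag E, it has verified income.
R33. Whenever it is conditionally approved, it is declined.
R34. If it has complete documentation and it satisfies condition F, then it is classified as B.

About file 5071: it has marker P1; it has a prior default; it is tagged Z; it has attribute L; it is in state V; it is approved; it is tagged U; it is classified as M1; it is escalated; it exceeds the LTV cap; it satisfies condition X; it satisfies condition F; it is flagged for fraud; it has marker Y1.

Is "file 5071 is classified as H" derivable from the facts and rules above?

No

Forward chaining from the given facts derives: meets criterion C1, is from an existing customer, is in state G, meets criterion D1, meets criterion F1, is in category X1, is conditionally approved, has marker A, qualifies for the prime rate, is in category J, is declined, is classified as K, is classified as N, has complete documentation, has attribute J1, is classified as B, carries flag T.
The only rule concluding "it is classified as H" is R21, which needs "it has a credit score above the threshold"; that is never established.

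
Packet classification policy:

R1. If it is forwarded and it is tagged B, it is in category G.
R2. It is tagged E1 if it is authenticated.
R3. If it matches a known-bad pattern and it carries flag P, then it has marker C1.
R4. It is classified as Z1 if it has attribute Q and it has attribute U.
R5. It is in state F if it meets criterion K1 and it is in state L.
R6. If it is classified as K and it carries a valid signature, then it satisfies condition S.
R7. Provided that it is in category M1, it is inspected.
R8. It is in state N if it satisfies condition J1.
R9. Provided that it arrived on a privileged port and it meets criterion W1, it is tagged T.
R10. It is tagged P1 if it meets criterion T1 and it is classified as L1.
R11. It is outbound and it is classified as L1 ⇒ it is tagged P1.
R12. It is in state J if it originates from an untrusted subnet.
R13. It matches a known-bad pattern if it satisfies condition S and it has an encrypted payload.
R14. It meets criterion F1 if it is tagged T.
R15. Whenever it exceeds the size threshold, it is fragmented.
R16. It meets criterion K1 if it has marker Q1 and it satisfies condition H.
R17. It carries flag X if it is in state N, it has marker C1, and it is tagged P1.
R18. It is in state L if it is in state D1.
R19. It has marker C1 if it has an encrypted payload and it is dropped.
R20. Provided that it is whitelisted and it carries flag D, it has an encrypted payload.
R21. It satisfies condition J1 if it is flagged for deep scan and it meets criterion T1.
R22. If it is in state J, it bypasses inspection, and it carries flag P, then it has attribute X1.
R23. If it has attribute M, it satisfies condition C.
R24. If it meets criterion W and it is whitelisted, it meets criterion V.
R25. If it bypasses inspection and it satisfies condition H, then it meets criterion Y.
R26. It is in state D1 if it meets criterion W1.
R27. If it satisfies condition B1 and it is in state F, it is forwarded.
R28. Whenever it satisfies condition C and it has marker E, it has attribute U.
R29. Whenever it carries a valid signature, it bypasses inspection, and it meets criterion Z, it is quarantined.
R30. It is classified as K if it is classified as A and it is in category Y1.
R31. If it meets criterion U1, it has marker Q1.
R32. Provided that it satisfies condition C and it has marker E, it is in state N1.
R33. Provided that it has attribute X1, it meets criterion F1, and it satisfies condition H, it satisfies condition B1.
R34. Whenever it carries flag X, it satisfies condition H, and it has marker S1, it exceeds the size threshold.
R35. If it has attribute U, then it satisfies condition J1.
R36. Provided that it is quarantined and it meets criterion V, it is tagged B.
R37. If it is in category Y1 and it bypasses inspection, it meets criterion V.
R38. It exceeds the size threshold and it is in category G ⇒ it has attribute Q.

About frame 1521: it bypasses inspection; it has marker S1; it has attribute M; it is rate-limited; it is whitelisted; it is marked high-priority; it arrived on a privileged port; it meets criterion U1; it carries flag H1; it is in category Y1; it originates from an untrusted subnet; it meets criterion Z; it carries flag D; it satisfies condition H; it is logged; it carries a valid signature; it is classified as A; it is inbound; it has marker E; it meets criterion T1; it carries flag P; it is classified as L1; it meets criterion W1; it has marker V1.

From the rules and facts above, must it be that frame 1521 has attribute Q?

Yes

By R9 (it arrived on a privileged port, it meets criterion W1): it is tagged T.
By R10 (it meets criterion T1, it is classified as L1): it is tagged P1.
By R12 (it originates from an untrusted subnet): it is in state J.
By R14 (it is tagged T): it meets criterion F1.
By R20 (it is whitelisted, it carries flag D): it has an encrypted payload.
By R22 (it is in state J, it bypasses inspection, it carries flag P): it has attribute X1.
By R23 (it has attribute M): it satisfies condition C.
By R26 (it meets criterion W1): it is in state D1.
By R28 (it satisfies condition C, it has marker E): it has attribute U.
By R29 (it carries a valid signature, it bypasses inspection, it meets criterion Z): it is quarantined.
By R30 (it is classified as A, it is in category Y1): it is classified as K.
By R31 (it meets criterion U1): it has marker Q1.
By R33 (it has attribute X1, it meets criterion F1, it satisfies condition H): it satisfies condition B1.
By R35 (it has attribute U): it satisfies condition J1.
By R37 (it is in category Y1, it bypasses inspection): it meets criterion V.
By R6 (it is classified as K, it carries a valid signature): it satisfies condition S.
By R8 (it satisfies condition J1): it is in state N.
By R13 (it satisfies condition S, it has an encrypted payload): it matches a known-bad pattern.
By R16 (it has marker Q1, it satisfies condition H): it meets criterion K1.
By R18 (it is in state D1): it is in state L.
By R36 (it is quarantined, it meets criterion V): it is tagged B.
By R3 (it matches a known-bad pattern, it carries flag P): it has marker C1.
By R5 (it meets criterion K1, it is in state L): it is in state F.
By R17 (it is in state N, it has marker C1, it is tagged P1): it carries flag X.
By R27 (it satisfies condition B1, it is in state F): it is forwarded.
By R34 (it carries flag X, it satisfies condition H, it has marker S1): it exceeds the size threshold.
By R1 (it is forwarded, it is tagged B): it is in category G.
By R38 (it exceeds the size threshold, it is in category G): it has attribute Q.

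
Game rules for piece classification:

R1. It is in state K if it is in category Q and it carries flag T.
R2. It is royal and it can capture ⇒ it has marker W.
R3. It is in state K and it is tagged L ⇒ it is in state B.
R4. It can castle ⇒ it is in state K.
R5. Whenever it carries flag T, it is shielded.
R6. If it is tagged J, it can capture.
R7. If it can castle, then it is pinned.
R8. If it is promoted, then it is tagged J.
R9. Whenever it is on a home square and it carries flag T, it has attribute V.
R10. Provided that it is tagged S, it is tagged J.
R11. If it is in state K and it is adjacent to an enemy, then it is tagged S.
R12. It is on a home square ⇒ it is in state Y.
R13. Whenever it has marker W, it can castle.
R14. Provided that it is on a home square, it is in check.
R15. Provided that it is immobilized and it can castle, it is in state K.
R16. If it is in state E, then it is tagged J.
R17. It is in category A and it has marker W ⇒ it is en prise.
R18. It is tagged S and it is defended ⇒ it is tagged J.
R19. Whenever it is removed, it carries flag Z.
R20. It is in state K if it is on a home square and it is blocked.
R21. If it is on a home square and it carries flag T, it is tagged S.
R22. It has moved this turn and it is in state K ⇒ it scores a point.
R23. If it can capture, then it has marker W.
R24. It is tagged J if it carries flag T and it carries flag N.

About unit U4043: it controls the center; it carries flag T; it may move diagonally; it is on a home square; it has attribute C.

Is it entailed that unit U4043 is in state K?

Yes

By R21 (it is on a home square, it carries flag T): it is tagged S.
By R10 (it is tagged S): it is tagged J.
By R6 (it is tagged J): it can capture.
By R23 (it can capture): it has marker W.
By R13 (it has marker W): it can castle.
By R4 (it can castle): it is in state K.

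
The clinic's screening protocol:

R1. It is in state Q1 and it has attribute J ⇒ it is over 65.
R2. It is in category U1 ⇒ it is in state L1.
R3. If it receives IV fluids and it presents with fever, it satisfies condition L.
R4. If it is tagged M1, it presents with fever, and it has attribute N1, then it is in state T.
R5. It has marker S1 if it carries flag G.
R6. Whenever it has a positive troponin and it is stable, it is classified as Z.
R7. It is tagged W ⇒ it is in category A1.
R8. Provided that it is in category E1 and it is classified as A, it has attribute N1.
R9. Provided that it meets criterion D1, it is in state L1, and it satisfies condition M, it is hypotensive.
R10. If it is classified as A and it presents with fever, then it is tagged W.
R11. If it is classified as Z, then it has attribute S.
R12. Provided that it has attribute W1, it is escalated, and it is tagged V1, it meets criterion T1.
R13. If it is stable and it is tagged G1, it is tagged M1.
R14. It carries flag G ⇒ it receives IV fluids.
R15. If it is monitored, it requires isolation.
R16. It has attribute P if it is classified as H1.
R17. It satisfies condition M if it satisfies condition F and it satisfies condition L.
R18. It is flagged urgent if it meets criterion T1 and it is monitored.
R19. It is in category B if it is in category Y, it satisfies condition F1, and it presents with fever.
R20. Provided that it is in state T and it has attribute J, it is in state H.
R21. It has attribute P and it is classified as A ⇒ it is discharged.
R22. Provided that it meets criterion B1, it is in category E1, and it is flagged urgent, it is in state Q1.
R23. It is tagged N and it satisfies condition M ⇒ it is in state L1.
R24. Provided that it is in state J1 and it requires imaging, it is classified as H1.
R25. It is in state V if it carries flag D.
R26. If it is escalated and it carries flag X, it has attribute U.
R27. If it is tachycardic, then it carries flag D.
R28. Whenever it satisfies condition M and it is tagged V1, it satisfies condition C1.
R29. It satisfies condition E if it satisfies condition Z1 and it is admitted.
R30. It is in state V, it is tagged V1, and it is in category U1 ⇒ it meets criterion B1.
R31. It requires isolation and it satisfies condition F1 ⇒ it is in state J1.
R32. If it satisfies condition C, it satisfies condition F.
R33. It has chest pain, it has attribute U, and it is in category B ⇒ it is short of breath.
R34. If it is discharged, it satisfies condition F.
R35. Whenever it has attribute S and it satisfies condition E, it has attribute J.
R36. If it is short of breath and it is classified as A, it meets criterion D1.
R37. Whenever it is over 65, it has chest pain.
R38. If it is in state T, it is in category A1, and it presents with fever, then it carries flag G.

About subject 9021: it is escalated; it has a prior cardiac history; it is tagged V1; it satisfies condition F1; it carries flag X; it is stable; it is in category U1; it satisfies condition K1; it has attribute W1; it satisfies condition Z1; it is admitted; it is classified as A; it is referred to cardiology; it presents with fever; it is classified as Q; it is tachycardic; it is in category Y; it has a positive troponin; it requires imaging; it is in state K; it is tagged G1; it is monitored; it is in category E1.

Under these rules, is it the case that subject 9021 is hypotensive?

Yes

By R2 (it is in category U1): it is in state L1.
By R6 (it has a positive troponin, it is stable): it is classified as Z.
By R8 (it is in category E1, it is classified as A): it has attribute N1.
By R10 (it is classified as A, it presents with fever): it is tagged W.
By R11 (it is classified as Z): it has attribute S.
By R12 (it has attribute W1, it is escalated, it is tagged V1): it meets criterion T1.
By R13 (it is stable, it is tagged G1): it is tagged M1.
By R15 (it is monitored): it requires isolation.
By R18 (it meets criterion T1, it is monitored): it is flagged urgent.
By R19 (it is in category Y, it satisfies condition F1, it presents with fever): it is in category B.
By R26 (it is escalated, it carries flag X): it has attribute U.
By R27 (it is tachycardic): it carries flag D.
By R29 (it satisfies condition Z1, it is admitted): it satisfies condition E.
By R31 (it requires isolation, it satisfies condition F1): it is in state J1.
By R35 (it has attribute S, it satisfies condition E): it has attribute J.
By R4 (it is tagged M1, it presents with fever, it has attribute N1): it is in state T.
By R7 (it is tagged W): it is in category A1.
By R24 (it is in state J1, it requires imaging): it is classified as H1.
By R25 (it carries flag D): it is in state V.
By R30 (it is in state V, it is tagged V1, it is in category U1): it meets criterion B1.
By R38 (it is in state T, it is in category A1, it presents with fever): it carries flag G.
By R14 (it carries flag G): it receives IV fluids.
By R16 (it is classified as H1): it has attribute P.
By R21 (it has attribute P, it is classified as A): it is discharged.
By R22 (it meets criterion B1, it is in category E1, it is flagged urgent): it is in state Q1.
By R34 (it is discharged): it satisfies condition F.
By R1 (it is in state Q1, it has attribute J): it is over 65.
By R3 (it receives IV fluids, it presents with fever): it satisfies condition L.
By R17 (it satisfies condition F, it satisfies condition L): it satisfies condition M.
By R37 (it is over 65): it has chest pain.
By R33 (it has chest pain, it has attribute U, it is in category B): it is short of breath.
By R36 (it is short of breath, it is classified as A): it meets criterion D1.
By R9 (it meets criterion D1, it is in state L1, it satisfies condition M): it is hypotensive.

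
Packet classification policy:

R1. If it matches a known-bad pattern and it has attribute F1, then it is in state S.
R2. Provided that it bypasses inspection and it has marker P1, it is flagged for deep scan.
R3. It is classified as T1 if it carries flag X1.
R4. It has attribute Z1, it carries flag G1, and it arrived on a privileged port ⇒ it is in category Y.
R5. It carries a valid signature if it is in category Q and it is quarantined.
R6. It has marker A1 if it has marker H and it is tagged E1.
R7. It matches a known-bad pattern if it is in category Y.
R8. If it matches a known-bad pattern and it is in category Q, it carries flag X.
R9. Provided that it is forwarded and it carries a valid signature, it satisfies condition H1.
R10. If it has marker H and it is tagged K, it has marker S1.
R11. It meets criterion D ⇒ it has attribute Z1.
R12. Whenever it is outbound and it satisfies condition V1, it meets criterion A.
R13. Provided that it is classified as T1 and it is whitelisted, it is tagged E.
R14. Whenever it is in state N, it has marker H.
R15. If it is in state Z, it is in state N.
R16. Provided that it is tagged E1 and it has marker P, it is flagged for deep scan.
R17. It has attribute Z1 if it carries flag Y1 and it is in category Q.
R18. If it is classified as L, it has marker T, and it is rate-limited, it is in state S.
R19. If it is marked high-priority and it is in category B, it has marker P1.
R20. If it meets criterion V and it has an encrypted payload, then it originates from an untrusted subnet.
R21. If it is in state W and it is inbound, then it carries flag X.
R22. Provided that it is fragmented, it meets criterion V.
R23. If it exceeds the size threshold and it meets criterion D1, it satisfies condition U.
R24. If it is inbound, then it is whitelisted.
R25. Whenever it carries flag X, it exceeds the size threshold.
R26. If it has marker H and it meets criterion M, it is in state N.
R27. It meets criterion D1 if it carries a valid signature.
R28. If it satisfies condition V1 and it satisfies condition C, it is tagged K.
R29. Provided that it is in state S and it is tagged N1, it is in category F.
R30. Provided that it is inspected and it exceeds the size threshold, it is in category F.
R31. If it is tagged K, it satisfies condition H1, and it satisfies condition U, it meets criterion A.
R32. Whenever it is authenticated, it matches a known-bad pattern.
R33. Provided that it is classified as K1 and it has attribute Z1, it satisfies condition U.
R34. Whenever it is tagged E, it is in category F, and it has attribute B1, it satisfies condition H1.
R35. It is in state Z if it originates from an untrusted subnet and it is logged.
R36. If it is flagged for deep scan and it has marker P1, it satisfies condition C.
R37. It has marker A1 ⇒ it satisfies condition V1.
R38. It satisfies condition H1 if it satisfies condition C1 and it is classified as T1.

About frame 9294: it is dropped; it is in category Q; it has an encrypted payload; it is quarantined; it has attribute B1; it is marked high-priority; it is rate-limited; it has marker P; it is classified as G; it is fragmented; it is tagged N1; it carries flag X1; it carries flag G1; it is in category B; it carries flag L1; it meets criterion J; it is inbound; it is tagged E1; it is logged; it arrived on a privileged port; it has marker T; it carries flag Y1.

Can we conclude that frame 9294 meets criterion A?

Forward chaining from the given facts derives: is classified as T1, carries a valid signature, is flagged for deep scan, has attribute Z1, has marker P1, meets criterion V, is whitelisted, meets criterion D1, satisfies condition C, is in category Y, matches a known-bad pattern, carries flag X, is tagged E, originates from an untrusted subnet, exceeds the size threshold, is in state Z, is in state N, satisfies condition U, has marker H, has marker A1, satisfies condition V1, is tagged K, has marker S1.
Rules concluding "it meets criterion A": R12 needs "it is outbound"; R31 needs "it satisfies condition H1" — none of these are established.

No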